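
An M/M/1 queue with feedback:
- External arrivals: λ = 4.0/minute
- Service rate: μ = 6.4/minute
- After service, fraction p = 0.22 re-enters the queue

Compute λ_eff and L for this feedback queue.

Effective arrival rate: λ_eff = λ/(1-p) = 4.0/(1-0.22) = 4.0/0.78 = 5.128205
ρ = λ_eff/μ = 5.128205/6.4 = 0.801282
L = ρ/(1-ρ) = 0.801282/(1-0.801282) = 4.0323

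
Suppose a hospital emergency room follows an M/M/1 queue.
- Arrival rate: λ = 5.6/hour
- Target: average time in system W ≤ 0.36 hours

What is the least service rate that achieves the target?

For M/M/1: W = 1/(μ-λ)
Need W ≤ 0.36, so 1/(μ-λ) ≤ 0.36
μ - λ ≥ 1/0.36 = 2.7778
μ ≥ 5.6 + 2.7778 = 8.3778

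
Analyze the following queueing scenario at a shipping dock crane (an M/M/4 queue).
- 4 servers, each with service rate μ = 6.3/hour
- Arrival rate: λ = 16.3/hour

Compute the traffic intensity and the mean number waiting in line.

Traffic intensity: ρ = λ/(cμ) = 16.3/(4×6.3) = 0.6468
Since ρ = 0.6468 < 1, system is stable.
Offered load a = λ/μ = cρ = 16.3/6.3 = 2.5873
P₀ = [ Σₙ₌₀^3 aⁿ/n! + a^4/(4!(1-ρ)) ]⁻¹
Σ = a^0/0! + a^1/1! + a^2/2! + a^3/3! = 1.0000 + 2.5873 + 3.3471 + 2.8866 = 9.8210
a^4/(4!(1-ρ)) = 44.8114/(24 × 0.353175) = 5.2867
P₀ = 1/(9.8210 + 5.2867) = 0.06619
Lq = P₀·a^4·ρ / (4!(1-ρ)²) = 0.066191 × 44.8114 × 0.64683 / (24 × 0.12473) = 0.6409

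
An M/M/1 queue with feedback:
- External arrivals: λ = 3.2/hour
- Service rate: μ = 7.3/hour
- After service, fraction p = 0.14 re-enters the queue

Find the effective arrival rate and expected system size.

Effective arrival rate: λ_eff = λ/(1-p) = 3.2/(1-0.14) = 3.2/0.86 = 3.7209
ρ = λ_eff/μ = 3.7209/7.3 = 0.5097
L = ρ/(1-ρ) = 0.5097/(1-0.5097) = 1.0396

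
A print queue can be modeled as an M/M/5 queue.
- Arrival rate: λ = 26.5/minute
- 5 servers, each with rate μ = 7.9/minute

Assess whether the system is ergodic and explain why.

Stability requires ρ = λ/(cμ) < 1
ρ = 26.5/(5 × 7.9) = 26.5/39.50 = 0.6709
Since 0.6709 < 1, the system is STABLE.
The servers are busy 67.09% of the time.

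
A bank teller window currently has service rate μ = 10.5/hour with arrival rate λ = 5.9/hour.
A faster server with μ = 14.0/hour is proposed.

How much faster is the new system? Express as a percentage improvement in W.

System 1: ρ₁ = 5.9/10.5 = 0.5619, W₁ = 1/(10.5-5.9) = 0.21739
System 2: ρ₂ = 5.9/14.0 = 0.4214, W₂ = 1/(14.0-5.9) = 0.12346
Improvement: (W₁-W₂)/W₁ = (0.21739-0.12346)/0.21739 = 43.21%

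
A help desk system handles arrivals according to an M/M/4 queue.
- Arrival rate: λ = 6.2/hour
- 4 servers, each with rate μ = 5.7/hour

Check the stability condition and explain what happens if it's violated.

Stability requires ρ = λ/(cμ) < 1
ρ = 6.2/(4 × 5.7) = 6.2/22.80 = 0.2719
Since 0.2719 < 1, the system is STABLE.
The servers are busy 27.19% of the time.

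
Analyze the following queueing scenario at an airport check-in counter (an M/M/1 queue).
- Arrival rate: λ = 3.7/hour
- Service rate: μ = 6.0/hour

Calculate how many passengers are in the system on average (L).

ρ = λ/μ = 3.7/6.0 = 0.6167
For M/M/1: L = λ/(μ-λ)
L = 3.7/(6.0-3.7) = 3.7/2.30
L = 1.6087 passengers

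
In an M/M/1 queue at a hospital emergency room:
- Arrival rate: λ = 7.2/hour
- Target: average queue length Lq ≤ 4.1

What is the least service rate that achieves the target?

For M/M/1: Lq = λ²/(μ(μ-λ))
Need Lq ≤ 4.1, i.e. μ(μ-λ) ≥ λ²/4.1
μ² - 7.2μ - 51.84/4.1 ≥ 0  →  μ² - 7.2μ - 12.6439 ≥ 0
Quadratic formula (positive root): μ = [λ + √(λ² + 4×12.6439)]/2
Discriminant: 51.84 + 4×12.6439 = 102.4156, √102.4156 = 10.12006
μ ≥ (7.2 + 10.12006)/2 = 8.6600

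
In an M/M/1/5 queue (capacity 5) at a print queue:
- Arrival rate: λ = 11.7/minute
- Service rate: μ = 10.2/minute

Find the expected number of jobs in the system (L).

ρ = λ/μ = 11.7/10.2 = 1.14706
P₀ = (1-ρ)/(1-ρ^(K+1)) = (1-1.14706)/(1-1.14706^6) = -0.1471/-1.2778 = 0.1151
P_K = P₀×ρ^K = 0.11509 × 1.14706^5 = 0.11509 × 1.9858 = 0.2285
L = ρ[1 - (K+1)ρ^K + Kρ^(K+1)] / [(1-ρ)(1-ρ^(K+1))]
L = 1.14706 × (1 - 6×1.98578 + 5×2.27781) / ((1 - 1.14706) × (1 - 2.27781)) = 2.8956 jobs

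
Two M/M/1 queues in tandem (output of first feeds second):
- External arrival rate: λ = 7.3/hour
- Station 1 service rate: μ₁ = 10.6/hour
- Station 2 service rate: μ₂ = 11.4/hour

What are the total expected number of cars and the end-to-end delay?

By Jackson's theorem, each station behaves as independent M/M/1.
Station 1: ρ₁ = 7.3/10.6 = 0.6887, L₁ = ρ₁/(1-ρ₁) = λ/(μ₁-λ) = 7.3/3.30 = 2.2121
Station 2: ρ₂ = 7.3/11.4 = 0.6404, L₂ = ρ₂/(1-ρ₂) = λ/(μ₂-λ) = 7.3/4.10 = 1.7805
Total: L = L₁ + L₂ = 2.2121 + 1.7805 = 3.9926
W = L/λ = 3.9926/7.3 = 0.5469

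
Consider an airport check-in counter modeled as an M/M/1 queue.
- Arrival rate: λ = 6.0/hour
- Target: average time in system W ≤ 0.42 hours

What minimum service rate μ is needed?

For M/M/1: W = 1/(μ-λ)
Need W ≤ 0.42, so 1/(μ-λ) ≤ 0.42
μ - λ ≥ 1/0.42 = 2.3810
μ ≥ 6.0 + 2.3810 = 8.3810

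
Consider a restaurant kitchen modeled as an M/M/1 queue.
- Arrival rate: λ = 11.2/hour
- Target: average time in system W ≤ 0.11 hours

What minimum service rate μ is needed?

For M/M/1: W = 1/(μ-λ)
Need W ≤ 0.11, so 1/(μ-λ) ≤ 0.11
μ - λ ≥ 1/0.11 = 9.0909
μ ≥ 11.2 + 9.0909 = 20.2909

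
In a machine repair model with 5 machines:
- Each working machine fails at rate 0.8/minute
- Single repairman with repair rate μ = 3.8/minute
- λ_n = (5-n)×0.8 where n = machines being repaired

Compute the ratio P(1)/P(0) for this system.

P(1)/P(0) = ∏_{i=0}^{1-1} λ_i/μ_{i+1}
= (5-0)×0.8/3.8
= 1.0526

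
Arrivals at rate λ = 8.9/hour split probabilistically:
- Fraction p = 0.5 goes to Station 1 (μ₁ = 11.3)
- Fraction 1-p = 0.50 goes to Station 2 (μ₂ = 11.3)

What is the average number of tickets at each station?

Effective rates: λ₁ = 8.9×0.5 = 4.45, λ₂ = 8.9×0.50 = 4.45
Station 1: ρ₁ = 4.45/11.3 = 0.3938, L₁ = ρ₁/(1-ρ₁) = 0.3938/(1-0.3938) = 0.6496
Station 2: ρ₂ = 4.45/11.3 = 0.3938, L₂ = ρ₂/(1-ρ₂) = 0.3938/(1-0.3938) = 0.6496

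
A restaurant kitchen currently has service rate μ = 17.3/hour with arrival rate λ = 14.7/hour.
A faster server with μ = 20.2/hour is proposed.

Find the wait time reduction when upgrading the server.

System 1: ρ₁ = 14.7/17.3 = 0.8497, W₁ = 1/(17.3-14.7) = 0.3846
System 2: ρ₂ = 14.7/20.2 = 0.7277, W₂ = 1/(20.2-14.7) = 0.1818
Improvement: (W₁-W₂)/W₁ = (0.3846-0.1818)/0.3846 = 52.73%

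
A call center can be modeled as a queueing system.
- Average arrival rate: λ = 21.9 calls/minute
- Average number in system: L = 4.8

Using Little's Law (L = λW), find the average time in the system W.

Little's Law: L = λW, so W = L/λ
W = 4.8/21.9 = 0.2192 minutes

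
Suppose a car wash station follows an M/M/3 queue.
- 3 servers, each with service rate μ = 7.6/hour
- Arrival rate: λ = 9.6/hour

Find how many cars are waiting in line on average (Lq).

Traffic intensity: ρ = λ/(cμ) = 9.6/(3×7.6) = 0.4211
Since ρ = 0.4211 < 1, system is stable.
Offered load a = λ/μ = cρ = 9.6/7.6 = 1.2632
P₀ = [ Σₙ₌₀^2 aⁿ/n! + a^3/(3!(1-ρ)) ]⁻¹
Σ = a^0/0! + a^1/1! + a^2/2! = 1.00000 + 1.26316 + 0.797784 = 3.0609
a^3/(3!(1-ρ)) = 2.0155/(6 × 0.57895) = 0.5802
P₀ = 1/(3.0609 + 0.5802) = 0.2746
Lq = P₀·a^3·ρ / (3!(1-ρ)²) = 0.2746 × 2.0155 × 0.4211 / (6 × 0.3352) = 0.1159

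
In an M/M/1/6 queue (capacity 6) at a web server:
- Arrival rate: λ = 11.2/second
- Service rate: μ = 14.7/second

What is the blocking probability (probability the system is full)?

ρ = λ/μ = 11.2/14.7 = 0.7619
P₀ = (1-ρ)/(1-ρ^(K+1)) = (1-0.7619)/(1-0.7619^7) = 0.2381/0.8510 = 0.2798
P_K = P₀×ρ^K = 0.2798 × 0.7619^6 = 0.2798 × 0.1956 = 0.05473
Blocking probability = 5.47%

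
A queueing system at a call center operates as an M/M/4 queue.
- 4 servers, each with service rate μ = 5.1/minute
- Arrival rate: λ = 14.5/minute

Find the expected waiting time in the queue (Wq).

Traffic intensity: ρ = λ/(cμ) = 14.5/(4×5.1) = 0.7108
Since ρ = 0.7108 < 1, system is stable.
Offered load a = λ/μ = cρ = 14.5/5.1 = 2.8431
P₀ = [ Σₙ₌₀^3 aⁿ/n! + a^4/(4!(1-ρ)) ]⁻¹
Σ = a^0/0! + a^1/1! + a^2/2! + a^3/3! = 1.0000 + 2.8431 + 4.0417 + 3.8304 = 11.7152
a^4/(4!(1-ρ)) = 65.34183/(24 × 0.2892157) = 9.4137
P₀ = 1/(11.7152 + 9.4137) = 0.04733
Lq = P₀·a^4·ρ / (4!(1-ρ)²) = 0.04733 × 65.3418 × 0.7108 / (24 × 0.08365) = 1.0950
Wq = Lq/λ = 1.09496/14.5 = 0.07551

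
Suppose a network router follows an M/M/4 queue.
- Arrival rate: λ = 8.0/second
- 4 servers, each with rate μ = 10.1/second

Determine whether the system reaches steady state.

Stability requires ρ = λ/(cμ) < 1
ρ = 8.0/(4 × 10.1) = 8.0/40.40 = 0.1980
Since 0.1980 < 1, the system is STABLE.
The servers are busy 19.80% of the time.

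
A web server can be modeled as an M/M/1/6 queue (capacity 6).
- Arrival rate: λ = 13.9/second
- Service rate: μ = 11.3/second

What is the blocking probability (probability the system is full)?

ρ = λ/μ = 13.9/11.3 = 1.230088
P₀ = (1-ρ)/(1-ρ^(K+1)) = (1-1.230088)/(1-1.230088^7) = -0.2301/-3.2614 = 0.07055
P_K = P₀×ρ^K = 0.07055 × 1.230088^6 = 0.07055 × 3.4643 = 0.2444
Blocking probability = 24.44%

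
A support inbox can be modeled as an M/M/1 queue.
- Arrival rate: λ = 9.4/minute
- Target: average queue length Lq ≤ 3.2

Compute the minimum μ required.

For M/M/1: Lq = λ²/(μ(μ-λ))
Need Lq ≤ 3.2, i.e. μ(μ-λ) ≥ λ²/3.2
μ² - 9.4μ - 88.36/3.2 ≥ 0  →  μ² - 9.4μ - 27.6125 ≥ 0
Quadratic formula (positive root): μ = [λ + √(λ² + 4×27.6125)]/2
Discriminant: 88.36 + 4×27.6125 = 198.8100, √198.8100 = 14.1000
μ ≥ (9.4 + 14.1000)/2 = 11.7500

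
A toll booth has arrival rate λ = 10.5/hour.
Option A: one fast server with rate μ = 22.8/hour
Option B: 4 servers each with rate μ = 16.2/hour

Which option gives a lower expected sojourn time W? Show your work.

Option A: single server μ = 22.8 (M/M/1)
  ρ_A = 10.5/22.8 = 0.4605
  W_A = 1/(μ-λ) = 1/(22.8-10.5) = 1/12.30 = 0.08130

Option B: 4 servers μ = 16.2 (M/M/4)
  ρ_B = λ/(cμ) = 10.5/(4×16.2) = 0.1620
  Offered load a = λ/μ = cρ = 10.5/16.2 = 0.6481
  P₀ = [ Σₙ₌₀^3 aⁿ/n! + a^4/(4!(1-ρ)) ]⁻¹
  Σ = a^0/0! + a^1/1! + a^2/2! + a^3/3! = 1.0000 + 0.64815 + 0.21005 + 0.045381 = 1.9036
  a^4/(4!(1-ρ)) = 0.17648/(24 × 0.83796) = 0.008775
  P₀ = 1/(1.9036 + 0.008775) = 0.5229
  Lq = P₀·a^4·ρ / (4!(1-ρ)²) = 0.52292 × 0.17648 × 0.16204 / (24 × 0.70218) = 0.0008873
  Wq_B = Lq/λ = 0.00088732/10.5 = 0.00008451
  W_B = Wq_B + 1/μ = 0.00008451 + 0.06173 = 0.06181

Since W_B = 0.06181 < W_A = 0.08130, Option B (multiple servers) has the shorter time in system.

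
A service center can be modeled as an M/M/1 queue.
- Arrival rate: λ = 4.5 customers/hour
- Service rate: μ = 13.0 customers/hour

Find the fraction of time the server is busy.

Server utilization: ρ = λ/μ
ρ = 4.5/13.0 = 0.3462
The server is busy 34.62% of the time.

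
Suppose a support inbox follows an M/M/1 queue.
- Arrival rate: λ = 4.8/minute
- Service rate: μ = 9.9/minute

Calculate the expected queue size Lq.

ρ = λ/μ = 4.8/9.9 = 0.4848
For M/M/1: Lq = λ²/(μ(μ-λ))
Lq = 23.04/(9.9 × 5.10)
Lq = 0.4563 emails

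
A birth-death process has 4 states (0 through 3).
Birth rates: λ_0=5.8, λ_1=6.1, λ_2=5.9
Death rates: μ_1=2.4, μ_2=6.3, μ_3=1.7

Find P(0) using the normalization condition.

Ratios P(n)/P(0) = (λ₀···λₙ₋₁)/(μ₁···μₙ):
P(1)/P(0) = (5.8)/(2.4) = 2.4167
P(2)/P(0) = (5.8×6.1)/(2.4×6.3) = 2.3399
P(3)/P(0) = (5.8×6.1×5.9)/(2.4×6.3×1.7) = 8.1210

Normalization: ∑ P(n) = 1
P(0) × (1.0000 + 2.4167 + 2.3399 + 8.1210) = 1
P(0) × 13.8776 = 1
P(0) = 1/13.8776 = 0.07206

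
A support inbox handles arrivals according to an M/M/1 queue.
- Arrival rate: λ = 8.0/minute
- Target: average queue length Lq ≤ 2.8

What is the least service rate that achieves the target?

For M/M/1: Lq = λ²/(μ(μ-λ))
Need Lq ≤ 2.8, i.e. μ(μ-λ) ≥ λ²/2.8
μ² - 8.0μ - 64.00/2.8 ≥ 0  →  μ² - 8.0μ - 22.85714286 ≥ 0
Quadratic formula (positive root): μ = [λ + √(λ² + 4×22.85714286)]/2
Discriminant: 64.00 + 4×22.85714286 = 155.4285714, √155.4285714 = 12.4670996
μ ≥ (8.0 + 12.4670996)/2 = 10.2335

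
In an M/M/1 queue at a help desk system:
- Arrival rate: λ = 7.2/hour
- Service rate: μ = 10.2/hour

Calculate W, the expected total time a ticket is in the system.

First, compute utilization: ρ = λ/μ = 7.2/10.2 = 0.7059
For M/M/1: W = 1/(μ-λ)
W = 1/(10.2-7.2) = 1/3.00
W = 0.3333 hours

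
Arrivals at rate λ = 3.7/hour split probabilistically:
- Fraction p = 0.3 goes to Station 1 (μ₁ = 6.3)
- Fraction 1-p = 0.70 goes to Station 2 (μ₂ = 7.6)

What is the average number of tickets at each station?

Effective rates: λ₁ = 3.7×0.3 = 1.11, λ₂ = 3.7×0.70 = 2.59
Station 1: ρ₁ = 1.11/6.3 = 0.1762, L₁ = ρ₁/(1-ρ₁) = 0.1762/(1-0.1762) = 0.2139
Station 2: ρ₂ = 2.59/7.6 = 0.3408, L₂ = ρ₂/(1-ρ₂) = 0.3408/(1-0.3408) = 0.5170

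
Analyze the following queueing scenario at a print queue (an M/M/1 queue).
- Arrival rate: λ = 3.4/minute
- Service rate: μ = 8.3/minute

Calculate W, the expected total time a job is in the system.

First, compute utilization: ρ = λ/μ = 3.4/8.3 = 0.4096
For M/M/1: W = 1/(μ-λ)
W = 1/(8.3-3.4) = 1/4.90
W = 0.2041 minutes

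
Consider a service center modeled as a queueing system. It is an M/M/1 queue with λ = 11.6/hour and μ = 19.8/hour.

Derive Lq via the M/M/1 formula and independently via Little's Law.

Method 1 (direct): Lq = λ²/(μ(μ-λ)) = 134.56/(19.8 × 8.20) = 0.8288

Method 2 (Little's Law):
W = 1/(μ-λ) = 1/8.20 = 0.12195
Wq = W - 1/μ = 0.12195 - 0.050505 = 0.07145
Lq = λWq = 11.6 × 0.07145 = 0.8288 ✔ (matches Method 1)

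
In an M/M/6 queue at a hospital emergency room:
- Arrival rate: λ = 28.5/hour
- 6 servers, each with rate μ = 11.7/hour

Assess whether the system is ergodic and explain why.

Stability requires ρ = λ/(cμ) < 1
ρ = 28.5/(6 × 11.7) = 28.5/70.20 = 0.4060
Since 0.4060 < 1, the system is STABLE.
The servers are busy 40.60% of the time.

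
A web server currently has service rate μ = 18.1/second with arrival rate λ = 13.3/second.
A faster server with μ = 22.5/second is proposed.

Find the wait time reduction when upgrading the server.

System 1: ρ₁ = 13.3/18.1 = 0.7348, W₁ = 1/(18.1-13.3) = 0.208333
System 2: ρ₂ = 13.3/22.5 = 0.5911, W₂ = 1/(22.5-13.3) = 0.108696
Improvement: (W₁-W₂)/W₁ = (0.208333-0.108696)/0.208333 = 47.83%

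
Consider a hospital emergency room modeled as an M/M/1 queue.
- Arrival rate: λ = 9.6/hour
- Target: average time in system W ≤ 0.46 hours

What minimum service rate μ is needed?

For M/M/1: W = 1/(μ-λ)
Need W ≤ 0.46, so 1/(μ-λ) ≤ 0.46
μ - λ ≥ 1/0.46 = 2.1739
μ ≥ 9.6 + 2.1739 = 11.7739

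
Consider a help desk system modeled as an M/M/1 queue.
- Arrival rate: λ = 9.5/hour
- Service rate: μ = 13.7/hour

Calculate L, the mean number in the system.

ρ = λ/μ = 9.5/13.7 = 0.6934
For M/M/1: L = λ/(μ-λ)
L = 9.5/(13.7-9.5) = 9.5/4.20
L = 2.2619 tickets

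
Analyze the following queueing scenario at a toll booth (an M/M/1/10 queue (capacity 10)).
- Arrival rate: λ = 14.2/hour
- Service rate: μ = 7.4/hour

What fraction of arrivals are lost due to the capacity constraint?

ρ = λ/μ = 14.2/7.4 = 1.91892
P₀ = (1-ρ)/(1-ρ^(K+1)) = (1-1.91892)/(1-1.91892^11) = -0.9189/-1298.0491 = 0.0007079
P_K = P₀×ρ^K = 0.0007079 × 1.91892^10 = 0.0007079 × 676.9689 = 0.4792
Blocking probability = 47.92%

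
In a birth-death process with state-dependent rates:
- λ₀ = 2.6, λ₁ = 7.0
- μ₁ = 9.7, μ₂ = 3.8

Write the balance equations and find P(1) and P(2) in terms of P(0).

Balance equations:
State 0: λ₀P₀ = μ₁P₁ → P₁ = (λ₀/μ₁)P₀ = (2.6/9.7)P₀ = 0.2680P₀
State 1: P₂ = (λ₀λ₁)/(μ₁μ₂)P₀ = (2.6×7.0)/(9.7×3.8)P₀ = 0.4938P₀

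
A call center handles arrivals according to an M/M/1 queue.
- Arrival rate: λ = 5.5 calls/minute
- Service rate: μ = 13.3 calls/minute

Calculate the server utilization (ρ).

Server utilization: ρ = λ/μ
ρ = 5.5/13.3 = 0.4135
The server is busy 41.35% of the time.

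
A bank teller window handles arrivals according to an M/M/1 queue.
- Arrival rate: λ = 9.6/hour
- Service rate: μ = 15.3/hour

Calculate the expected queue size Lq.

ρ = λ/μ = 9.6/15.3 = 0.6275
For M/M/1: Lq = λ²/(μ(μ-λ))
Lq = 92.16/(15.3 × 5.70)
Lq = 1.0568 transactions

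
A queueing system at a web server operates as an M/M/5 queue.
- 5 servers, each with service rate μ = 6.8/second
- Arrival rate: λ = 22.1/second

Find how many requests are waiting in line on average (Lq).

Traffic intensity: ρ = λ/(cμ) = 22.1/(5×6.8) = 0.6500
Since ρ = 0.6500 < 1, system is stable.
Offered load a = λ/μ = cρ = 22.1/6.8 = 3.2500
P₀ = [ Σₙ₌₀^4 aⁿ/n! + a^5/(5!(1-ρ)) ]⁻¹
Σ = a^0/0! + a^1/1! + a^2/2! + a^3/3! + a^4/4! = 1.00000 + 3.25000 + 5.28125 + 5.72135 + 4.64860 = 19.9012
a^5/(5!(1-ρ)) = 362.5908/(120 × 0.3500) = 8.6331
P₀ = 1/(19.9012 + 8.6331) = 0.03505
Lq = P₀·a^5·ρ / (5!(1-ρ)²) = 0.035046 × 362.5908 × 0.65000 / (120 × 0.12250) = 0.5619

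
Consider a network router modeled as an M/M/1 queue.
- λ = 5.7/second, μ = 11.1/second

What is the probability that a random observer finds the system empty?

ρ = λ/μ = 5.7/11.1 = 0.5135
P(0) = 1 - ρ = 1 - 0.5135 = 0.4865
The server is idle 48.65% of the time.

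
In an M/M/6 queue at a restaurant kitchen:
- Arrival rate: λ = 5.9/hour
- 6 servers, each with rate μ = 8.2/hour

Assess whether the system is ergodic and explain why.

Stability requires ρ = λ/(cμ) < 1
ρ = 5.9/(6 × 8.2) = 5.9/49.20 = 0.1199
Since 0.1199 < 1, the system is STABLE.
The servers are busy 11.99% of the time.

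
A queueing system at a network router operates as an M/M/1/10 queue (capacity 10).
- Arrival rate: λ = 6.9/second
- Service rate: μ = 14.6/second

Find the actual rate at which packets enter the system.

ρ = λ/μ = 6.9/14.6 = 0.4726
P₀ = (1-ρ)/(1-ρ^(K+1)) = (1-0.4726)/(1-0.4726^11) = 0.52740/0.99974 = 0.5275
P_K = P₀×ρ^K = 0.5275 × 0.4726^10 = 0.5275 × 0.0005558 = 0.0002932
λ_eff = λ(1-P_K) = 6.9 × (1 - 0.0002932) = 6.9 × 0.99971 = 6.8980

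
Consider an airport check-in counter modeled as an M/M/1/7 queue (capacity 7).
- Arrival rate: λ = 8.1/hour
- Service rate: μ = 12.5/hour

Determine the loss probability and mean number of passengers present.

ρ = λ/μ = 8.1/12.5 = 0.6480
P₀ = (1-ρ)/(1-ρ^(K+1)) = (1-0.6480)/(1-0.6480^8) = 0.3520/0.9689 = 0.3633
P_K = P₀×ρ^K = 0.3633 × 0.6480^7 = 0.3633 × 0.04798 = 0.01743
Blocking probability P_7 = 0.01743 (1.74%)
L = ρ[1 - (K+1)ρ^K + Kρ^(K+1)] / [(1-ρ)(1-ρ^(K+1))]
L = 0.6480 × (1 - 8×0.04798 + 7×0.03109) / ((1 - 0.6480) × (1 - 0.03109)) = 1.5842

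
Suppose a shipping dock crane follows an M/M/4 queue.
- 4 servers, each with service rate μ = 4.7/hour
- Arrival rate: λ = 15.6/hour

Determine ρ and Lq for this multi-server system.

Traffic intensity: ρ = λ/(cμ) = 15.6/(4×4.7) = 0.8298
Since ρ = 0.8298 < 1, system is stable.
Offered load a = λ/μ = cρ = 15.6/4.7 = 3.3191
P₀ = [ Σₙ₌₀^3 aⁿ/n! + a^4/(4!(1-ρ)) ]⁻¹
Σ = a^0/0! + a^1/1! + a^2/2! + a^3/3! = 1.0000 + 3.3191 + 5.5084 + 6.0944 = 15.9219
a^4/(4!(1-ρ)) = 121.3688/(24 × 0.1702128) = 29.7101
P₀ = 1/(15.9219 + 29.7101) = 0.02191
Lq = P₀·a^4·ρ / (4!(1-ρ)²) = 0.021914 × 121.3688 × 0.82979 / (24 × 0.028972) = 3.1740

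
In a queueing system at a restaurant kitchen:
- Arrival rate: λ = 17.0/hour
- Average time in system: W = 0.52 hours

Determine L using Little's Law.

Little's Law: L = λW
L = 17.0 × 0.52 = 8.8400 orders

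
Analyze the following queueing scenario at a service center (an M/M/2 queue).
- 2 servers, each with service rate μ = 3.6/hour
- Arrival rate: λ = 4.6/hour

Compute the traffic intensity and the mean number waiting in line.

Traffic intensity: ρ = λ/(cμ) = 4.6/(2×3.6) = 0.6389
Since ρ = 0.6389 < 1, system is stable.
Offered load a = λ/μ = cρ = 4.6/3.6 = 1.2778
P₀ = [ Σₙ₌₀^1 aⁿ/n! + a^2/(2!(1-ρ)) ]⁻¹
Σ = a^0/0! + a^1/1! = 1.0000 + 1.2778 = 2.2778
a^2/(2!(1-ρ)) = 1.6327/(2 × 0.3611) = 2.2607
P₀ = 1/(2.2778 + 2.2607) = 0.2203
Lq = P₀·a^2·ρ / (2!(1-ρ)²) = 0.22034 × 1.6327 × 0.63889 / (2 × 0.13040) = 0.8813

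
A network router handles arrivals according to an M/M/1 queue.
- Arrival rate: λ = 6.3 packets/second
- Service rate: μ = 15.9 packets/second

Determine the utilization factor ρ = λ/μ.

Server utilization: ρ = λ/μ
ρ = 6.3/15.9 = 0.3962
The server is busy 39.62% of the time.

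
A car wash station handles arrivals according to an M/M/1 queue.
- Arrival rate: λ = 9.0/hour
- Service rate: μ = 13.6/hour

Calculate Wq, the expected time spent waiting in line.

First, compute utilization: ρ = λ/μ = 9.0/13.6 = 0.6618
For M/M/1: Wq = λ/(μ(μ-λ))
Wq = 9.0/(13.6 × (13.6-9.0))
Wq = 9.0/(13.6 × 4.60)
Wq = 0.1439 hours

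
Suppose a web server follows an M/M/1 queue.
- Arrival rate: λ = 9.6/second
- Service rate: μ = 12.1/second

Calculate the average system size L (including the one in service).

ρ = λ/μ = 9.6/12.1 = 0.7934
For M/M/1: L = λ/(μ-λ)
L = 9.6/(12.1-9.6) = 9.6/2.50
L = 3.8400 requests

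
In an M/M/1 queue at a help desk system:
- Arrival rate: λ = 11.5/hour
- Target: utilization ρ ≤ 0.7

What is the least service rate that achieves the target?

ρ = λ/μ, so μ = λ/ρ
μ ≥ 11.5/0.7 = 16.4286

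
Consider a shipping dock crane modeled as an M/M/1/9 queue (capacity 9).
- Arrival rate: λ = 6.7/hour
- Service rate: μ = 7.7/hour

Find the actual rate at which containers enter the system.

ρ = λ/μ = 6.7/7.7 = 0.87013
P₀ = (1-ρ)/(1-ρ^(K+1)) = (1-0.87013)/(1-0.87013^10) = 0.1299/0.7512 = 0.1729
P_K = P₀×ρ^K = 0.1729 × 0.87013^9 = 0.1729 × 0.2859 = 0.04943
λ_eff = λ(1-P_K) = 6.7 × (1 - 0.04943) = 6.7 × 0.95057 = 6.3688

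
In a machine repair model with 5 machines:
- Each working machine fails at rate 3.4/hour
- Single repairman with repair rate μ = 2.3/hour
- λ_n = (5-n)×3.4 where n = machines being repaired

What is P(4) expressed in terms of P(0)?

P(4)/P(0) = ∏_{i=0}^{4-1} λ_i/μ_{i+1}
= (5-0)×3.4/2.3 × (5-1)×3.4/2.3 × (5-2)×3.4/2.3 × (5-3)×3.4/2.3
= 573.0408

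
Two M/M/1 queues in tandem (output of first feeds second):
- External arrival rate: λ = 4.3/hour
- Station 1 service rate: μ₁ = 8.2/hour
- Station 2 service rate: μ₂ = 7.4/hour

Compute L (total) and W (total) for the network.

By Jackson's theorem, each station behaves as independent M/M/1.
Station 1: ρ₁ = 4.3/8.2 = 0.5244, L₁ = ρ₁/(1-ρ₁) = λ/(μ₁-λ) = 4.3/3.90 = 1.1026
Station 2: ρ₂ = 4.3/7.4 = 0.5811, L₂ = ρ₂/(1-ρ₂) = λ/(μ₂-λ) = 4.3/3.10 = 1.3871
Total: L = L₁ + L₂ = 1.1026 + 1.3871 = 2.4897
W = L/λ = 2.4897/4.3 = 0.5790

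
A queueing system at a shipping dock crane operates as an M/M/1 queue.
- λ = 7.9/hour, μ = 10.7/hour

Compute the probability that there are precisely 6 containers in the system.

ρ = λ/μ = 7.9/10.7 = 0.73832
P(n) = (1-ρ)ρⁿ
P(6) = (1-0.73832) × 0.73832^6
P(6) = 0.26168 × 0.16198
P(6) = 0.04239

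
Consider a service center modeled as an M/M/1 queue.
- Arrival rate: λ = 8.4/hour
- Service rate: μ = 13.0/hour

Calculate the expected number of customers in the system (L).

ρ = λ/μ = 8.4/13.0 = 0.6462
For M/M/1: L = λ/(μ-λ)
L = 8.4/(13.0-8.4) = 8.4/4.60
L = 1.8261 customers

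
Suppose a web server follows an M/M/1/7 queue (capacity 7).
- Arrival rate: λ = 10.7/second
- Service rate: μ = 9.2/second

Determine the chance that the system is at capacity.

ρ = λ/μ = 10.7/9.2 = 1.16304
P₀ = (1-ρ)/(1-ρ^(K+1)) = (1-1.16304)/(1-1.16304^8) = -0.16304/-2.3478 = 0.06944
P_K = P₀×ρ^K = 0.06944 × 1.16304^7 = 0.06944 × 2.8785 = 0.1999
Blocking probability = 19.99%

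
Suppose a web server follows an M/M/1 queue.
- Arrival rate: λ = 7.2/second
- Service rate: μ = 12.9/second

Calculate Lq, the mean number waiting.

ρ = λ/μ = 7.2/12.9 = 0.5581
For M/M/1: Lq = λ²/(μ(μ-λ))
Lq = 51.84/(12.9 × 5.70)
Lq = 0.7050 requests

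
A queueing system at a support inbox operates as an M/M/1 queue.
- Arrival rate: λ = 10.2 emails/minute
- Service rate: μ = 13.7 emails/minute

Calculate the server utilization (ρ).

Server utilization: ρ = λ/μ
ρ = 10.2/13.7 = 0.7445
The server is busy 74.45% of the time.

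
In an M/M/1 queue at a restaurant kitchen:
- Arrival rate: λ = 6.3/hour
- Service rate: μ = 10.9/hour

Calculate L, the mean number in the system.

ρ = λ/μ = 6.3/10.9 = 0.5780
For M/M/1: L = λ/(μ-λ)
L = 6.3/(10.9-6.3) = 6.3/4.60
L = 1.3696 orders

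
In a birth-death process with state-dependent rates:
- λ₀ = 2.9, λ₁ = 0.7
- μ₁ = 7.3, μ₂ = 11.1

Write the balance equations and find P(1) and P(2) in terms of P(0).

Balance equations:
State 0: λ₀P₀ = μ₁P₁ → P₁ = (λ₀/μ₁)P₀ = (2.9/7.3)P₀ = 0.3973P₀
State 1: P₂ = (λ₀λ₁)/(μ₁μ₂)P₀ = (2.9×0.7)/(7.3×11.1)P₀ = 0.02505P₀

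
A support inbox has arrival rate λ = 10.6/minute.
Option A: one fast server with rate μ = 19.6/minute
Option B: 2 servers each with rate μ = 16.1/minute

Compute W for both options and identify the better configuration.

Option A: single server μ = 19.6 (M/M/1)
  ρ_A = 10.6/19.6 = 0.5408
  W_A = 1/(μ-λ) = 1/(19.6-10.6) = 1/9.00 = 0.1111

Option B: 2 servers μ = 16.1 (M/M/2)
  ρ_B = λ/(cμ) = 10.6/(2×16.1) = 0.3292
  Offered load a = λ/μ = cρ = 10.6/16.1 = 0.6584
  P₀ = [ Σₙ₌₀^1 aⁿ/n! + a^2/(2!(1-ρ)) ]⁻¹
  Σ = a^0/0! + a^1/1! = 1.0000 + 0.6584 = 1.6584
  a^2/(2!(1-ρ)) = 0.4335/(2 × 0.6708) = 0.3231
  P₀ = 1/(1.6584 + 0.3231) = 0.5047
  Lq = P₀·a^2·ρ / (2!(1-ρ)²) = 0.50467 × 0.43347 × 0.32919 / (2 × 0.44998) = 0.08002
  Wq_B = Lq/λ = 0.08002/10.6 = 0.007549
  W_B = Wq_B + 1/μ = 0.007549 + 0.06211 = 0.06966

Since W_B = 0.06966 < W_A = 0.1111, Option B (multiple servers) has the shorter time in system.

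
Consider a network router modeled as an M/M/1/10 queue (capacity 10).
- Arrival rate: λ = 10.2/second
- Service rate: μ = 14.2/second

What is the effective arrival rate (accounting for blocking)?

ρ = λ/μ = 10.2/14.2 = 0.71831
P₀ = (1-ρ)/(1-ρ^(K+1)) = (1-0.71831)/(1-0.71831^11) = 0.2817/0.9737 = 0.2893
P_K = P₀×ρ^K = 0.2893 × 0.71831^10 = 0.2893 × 0.03657 = 0.01058
λ_eff = λ(1-P_K) = 10.2 × (1 - 0.01058) = 10.2 × 0.98942 = 10.0921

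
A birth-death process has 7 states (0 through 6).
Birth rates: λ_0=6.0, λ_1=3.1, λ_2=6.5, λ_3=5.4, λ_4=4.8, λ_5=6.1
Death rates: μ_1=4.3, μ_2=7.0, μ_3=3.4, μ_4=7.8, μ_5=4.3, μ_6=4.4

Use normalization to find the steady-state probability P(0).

Ratios P(n)/P(0) = (λ₀···λₙ₋₁)/(μ₁···μₙ):
P(1)/P(0) = (6.0)/(4.3) = 1.3953
P(2)/P(0) = (6.0×3.1)/(4.3×7.0) = 0.6179
P(3)/P(0) = (6.0×3.1×6.5)/(4.3×7.0×3.4) = 1.1814
P(4)/P(0) = (6.0×3.1×6.5×5.4)/(4.3×7.0×3.4×7.8) = 0.8179
P(5)/P(0) = (6.0×3.1×6.5×5.4×4.8)/(4.3×7.0×3.4×7.8×4.3) = 0.9130
P(6)/P(0) = (6.0×3.1×6.5×5.4×4.8×6.1)/(4.3×7.0×3.4×7.8×4.3×4.4) = 1.2657

Normalization: ∑ P(n) = 1
P(0) × (1.0000 + 1.3953 + 0.6179 + 1.1814 + 0.8179 + 0.9130 + 1.2657) = 1
P(0) × 7.1912 = 1
P(0) = 1/7.1912 = 0.1391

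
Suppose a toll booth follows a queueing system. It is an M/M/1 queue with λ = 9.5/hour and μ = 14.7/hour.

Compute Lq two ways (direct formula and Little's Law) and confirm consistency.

Method 1 (direct): Lq = λ²/(μ(μ-λ)) = 90.25/(14.7 × 5.20) = 1.1807

Method 2 (Little's Law):
W = 1/(μ-λ) = 1/5.20 = 0.19231
Wq = W - 1/μ = 0.19231 - 0.068027 = 0.12428
Lq = λWq = 9.5 × 0.12428 = 1.1807 ✔ (matches Method 1)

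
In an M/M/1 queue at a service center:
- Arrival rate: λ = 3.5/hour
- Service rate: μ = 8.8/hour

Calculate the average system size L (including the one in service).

ρ = λ/μ = 3.5/8.8 = 0.3977
For M/M/1: L = λ/(μ-λ)
L = 3.5/(8.8-3.5) = 3.5/5.30
L = 0.6604 customers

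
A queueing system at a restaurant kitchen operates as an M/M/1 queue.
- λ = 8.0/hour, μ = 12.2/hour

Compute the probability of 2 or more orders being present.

ρ = λ/μ = 8.0/12.2 = 0.65574
P(N ≥ n) = ρⁿ
P(N ≥ 2) = 0.65574^2
P(N ≥ 2) = 0.4300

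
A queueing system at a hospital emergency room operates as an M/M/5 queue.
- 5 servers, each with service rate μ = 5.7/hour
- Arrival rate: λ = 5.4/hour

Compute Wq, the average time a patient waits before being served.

Traffic intensity: ρ = λ/(cμ) = 5.4/(5×5.7) = 0.1895
Since ρ = 0.1895 < 1, system is stable.
Offered load a = λ/μ = cρ = 5.4/5.7 = 0.9474
P₀ = [ Σₙ₌₀^4 aⁿ/n! + a^5/(5!(1-ρ)) ]⁻¹
Σ = a^0/0! + a^1/1! + a^2/2! + a^3/3! + a^4/4! = 1.0000 + 0.94737 + 0.44875 + 0.14171 + 0.033563 = 2.5714
a^5/(5!(1-ρ)) = 0.7631/(120 × 0.8105) = 0.007846
P₀ = 1/(2.5714 + 0.007846) = 0.3877
Lq = P₀·a^5·ρ / (5!(1-ρ)²) = 0.3877 × 0.7631 × 0.1895 / (120 × 0.6570) = 0.0007111
Wq = Lq/λ = 0.0007111/5.4 = 0.0001317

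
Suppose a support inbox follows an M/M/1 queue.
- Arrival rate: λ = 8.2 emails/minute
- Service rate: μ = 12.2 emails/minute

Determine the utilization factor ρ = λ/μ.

Server utilization: ρ = λ/μ
ρ = 8.2/12.2 = 0.6721
The server is busy 67.21% of the time.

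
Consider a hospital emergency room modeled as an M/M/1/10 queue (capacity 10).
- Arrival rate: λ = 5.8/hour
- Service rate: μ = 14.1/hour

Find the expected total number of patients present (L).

ρ = λ/μ = 5.8/14.1 = 0.411348
P₀ = (1-ρ)/(1-ρ^(K+1)) = (1-0.411348)/(1-0.411348^11) = 0.58865/0.99994 = 0.5887
P_K = P₀×ρ^K = 0.5887 × 0.411348^10 = 0.5887 × 0.0001387 = 0.00008165
L = ρ[1 - (K+1)ρ^K + Kρ^(K+1)] / [(1-ρ)(1-ρ^(K+1))]
L = 0.411348 × (1 - 11×0.0001387 + 10×0.00005706) / ((1 - 0.411348) × (1 - 0.00005706)) = 0.6982 patients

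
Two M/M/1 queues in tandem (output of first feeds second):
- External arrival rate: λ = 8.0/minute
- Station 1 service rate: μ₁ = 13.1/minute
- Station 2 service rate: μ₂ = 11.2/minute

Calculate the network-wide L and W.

By Jackson's theorem, each station behaves as independent M/M/1.
Station 1: ρ₁ = 8.0/13.1 = 0.6107, L₁ = ρ₁/(1-ρ₁) = λ/(μ₁-λ) = 8.0/5.10 = 1.5686
Station 2: ρ₂ = 8.0/11.2 = 0.7143, L₂ = ρ₂/(1-ρ₂) = λ/(μ₂-λ) = 8.0/3.20 = 2.5000
Total: L = L₁ + L₂ = 1.5686 + 2.5000 = 4.0686
W = L/λ = 4.0686/8.0 = 0.5086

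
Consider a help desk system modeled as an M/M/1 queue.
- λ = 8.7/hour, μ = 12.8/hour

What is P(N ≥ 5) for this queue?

ρ = λ/μ = 8.7/12.8 = 0.6797
P(N ≥ n) = ρⁿ
P(N ≥ 5) = 0.6797^5
P(N ≥ 5) = 0.1451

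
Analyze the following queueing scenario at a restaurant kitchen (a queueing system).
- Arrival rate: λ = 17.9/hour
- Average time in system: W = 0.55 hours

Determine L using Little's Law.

Little's Law: L = λW
L = 17.9 × 0.55 = 9.8450 orders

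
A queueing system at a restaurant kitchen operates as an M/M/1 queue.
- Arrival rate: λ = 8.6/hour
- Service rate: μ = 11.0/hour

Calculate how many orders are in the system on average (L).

ρ = λ/μ = 8.6/11.0 = 0.7818
For M/M/1: L = λ/(μ-λ)
L = 8.6/(11.0-8.6) = 8.6/2.40
L = 3.5833 orders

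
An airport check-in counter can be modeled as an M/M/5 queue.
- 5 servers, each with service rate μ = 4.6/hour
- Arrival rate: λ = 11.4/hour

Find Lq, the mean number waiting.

Traffic intensity: ρ = λ/(cμ) = 11.4/(5×4.6) = 0.4957
Since ρ = 0.4957 < 1, system is stable.
Offered load a = λ/μ = cρ = 11.4/4.6 = 2.4783
P₀ = [ Σₙ₌₀^4 aⁿ/n! + a^5/(5!(1-ρ)) ]⁻¹
Σ = a^0/0! + a^1/1! + a^2/2! + a^3/3! + a^4/4! = 1.0000 + 2.4783 + 3.0709 + 2.5368 + 1.5717 = 10.6577
a^5/(5!(1-ρ)) = 93.4835/(120 × 0.50435) = 1.5446
P₀ = 1/(10.6577 + 1.5446) = 0.08195
Lq = P₀·a^5·ρ / (5!(1-ρ)²) = 0.08195 × 93.4835 × 0.4957 / (120 × 0.2544) = 0.1244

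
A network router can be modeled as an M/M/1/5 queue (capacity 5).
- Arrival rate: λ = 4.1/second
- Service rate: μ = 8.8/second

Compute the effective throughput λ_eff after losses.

ρ = λ/μ = 4.1/8.8 = 0.4659
P₀ = (1-ρ)/(1-ρ^(K+1)) = (1-0.4659)/(1-0.4659^6) = 0.5341/0.9898 = 0.5396
P_K = P₀×ρ^K = 0.53962 × 0.4659^5 = 0.53962 × 0.021951 = 0.01185
λ_eff = λ(1-P_K) = 4.1 × (1 - 0.01185) = 4.1 × 0.98815 = 4.0514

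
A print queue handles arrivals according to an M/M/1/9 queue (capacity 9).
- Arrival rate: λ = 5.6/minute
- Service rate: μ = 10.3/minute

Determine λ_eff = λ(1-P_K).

ρ = λ/μ = 5.6/10.3 = 0.54369
P₀ = (1-ρ)/(1-ρ^(K+1)) = (1-0.54369)/(1-0.54369^10) = 0.45631/0.99774 = 0.4573
P_K = P₀×ρ^K = 0.4573 × 0.54369^9 = 0.4573 × 0.004151 = 0.001898
λ_eff = λ(1-P_K) = 5.6 × (1 - 0.001898) = 5.6 × 0.9981 = 5.5894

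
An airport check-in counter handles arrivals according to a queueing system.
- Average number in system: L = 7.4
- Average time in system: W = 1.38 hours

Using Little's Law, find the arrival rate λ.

Little's Law: L = λW, so λ = L/W
λ = 7.4/1.38 = 5.3623 passengers/hour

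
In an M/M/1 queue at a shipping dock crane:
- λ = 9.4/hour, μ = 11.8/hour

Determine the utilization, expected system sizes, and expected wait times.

Step 1: ρ = λ/μ = 9.4/11.8 = 0.7966
Step 2: L = λ/(μ-λ) = 9.4/2.40 = 3.9167
Step 3: Lq = λ²/(μ(μ-λ)) = 88.36/(11.8×2.40) = 3.1201
Step 4: W = 1/(μ-λ) = 1/2.40 = 0.41667
Step 5: Wq = λ/(μ(μ-λ)) = 9.4/(11.8×2.40) = 0.3319
Step 6: P(0) = 1-ρ = 0.2034
Verify: L = λW = 9.4×0.41667 = 3.9167 ✔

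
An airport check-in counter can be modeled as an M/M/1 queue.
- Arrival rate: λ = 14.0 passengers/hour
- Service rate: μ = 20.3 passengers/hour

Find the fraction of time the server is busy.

Server utilization: ρ = λ/μ
ρ = 14.0/20.3 = 0.6897
The server is busy 68.97% of the time.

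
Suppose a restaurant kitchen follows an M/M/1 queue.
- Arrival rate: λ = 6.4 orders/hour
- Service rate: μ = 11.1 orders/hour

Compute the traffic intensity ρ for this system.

Server utilization: ρ = λ/μ
ρ = 6.4/11.1 = 0.5766
The server is busy 57.66% of the time.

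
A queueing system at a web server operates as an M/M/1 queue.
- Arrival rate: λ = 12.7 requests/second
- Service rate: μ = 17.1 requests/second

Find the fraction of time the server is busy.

Server utilization: ρ = λ/μ
ρ = 12.7/17.1 = 0.7427
The server is busy 74.27% of the time.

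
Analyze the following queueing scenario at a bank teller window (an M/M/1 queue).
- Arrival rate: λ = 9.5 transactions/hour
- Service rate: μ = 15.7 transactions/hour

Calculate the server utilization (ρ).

Server utilization: ρ = λ/μ
ρ = 9.5/15.7 = 0.6051
The server is busy 60.51% of the time.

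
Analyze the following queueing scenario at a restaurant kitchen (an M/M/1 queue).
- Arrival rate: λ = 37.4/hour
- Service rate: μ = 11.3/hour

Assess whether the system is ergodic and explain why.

Stability requires ρ = λ/(cμ) < 1
ρ = 37.4/(1 × 11.3) = 37.4/11.30 = 3.3097
Since 3.3097 ≥ 1, the system is UNSTABLE.
Queue grows without bound. Need μ > λ = 37.4.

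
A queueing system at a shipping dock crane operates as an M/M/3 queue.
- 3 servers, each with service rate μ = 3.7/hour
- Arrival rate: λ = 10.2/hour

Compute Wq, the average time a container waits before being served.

Traffic intensity: ρ = λ/(cμ) = 10.2/(3×3.7) = 0.9189
Since ρ = 0.9189 < 1, system is stable.
Offered load a = λ/μ = cρ = 10.2/3.7 = 2.7568
P₀ = [ Σₙ₌₀^2 aⁿ/n! + a^3/(3!(1-ρ)) ]⁻¹
Σ = a^0/0! + a^1/1! + a^2/2! = 1.00000 + 2.75676 + 3.79985 = 7.5566
a^3/(3!(1-ρ)) = 20.9505/(6 × 0.081081) = 43.0650
P₀ = 1/(7.5566 + 43.0650) = 0.01975
Lq = P₀·a^3·ρ / (3!(1-ρ)²) = 0.0197544 × 20.9505 × 0.918919 / (6 × 0.00657414) = 9.6415
Wq = Lq/λ = 9.6415/10.2 = 0.9452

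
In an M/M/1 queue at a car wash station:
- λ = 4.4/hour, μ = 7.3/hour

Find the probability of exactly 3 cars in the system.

ρ = λ/μ = 4.4/7.3 = 0.60274
P(n) = (1-ρ)ρⁿ
P(3) = (1-0.60274) × 0.60274^3
P(3) = 0.39726 × 0.21897
P(3) = 0.08699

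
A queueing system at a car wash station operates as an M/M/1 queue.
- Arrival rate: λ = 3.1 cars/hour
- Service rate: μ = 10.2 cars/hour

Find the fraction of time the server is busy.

Server utilization: ρ = λ/μ
ρ = 3.1/10.2 = 0.3039
The server is busy 30.39% of the time.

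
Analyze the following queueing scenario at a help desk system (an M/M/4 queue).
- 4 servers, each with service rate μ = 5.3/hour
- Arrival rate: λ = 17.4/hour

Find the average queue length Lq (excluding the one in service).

Traffic intensity: ρ = λ/(cμ) = 17.4/(4×5.3) = 0.8208
Since ρ = 0.8208 < 1, system is stable.
Offered load a = λ/μ = cρ = 17.4/5.3 = 3.2830
P₀ = [ Σₙ₌₀^3 aⁿ/n! + a^4/(4!(1-ρ)) ]⁻¹
Σ = a^0/0! + a^1/1! + a^2/2! + a^3/3! = 1.0000 + 3.2830 + 5.3891 + 5.8975 = 15.5696
a^4/(4!(1-ρ)) = 116.1699/(24 × 0.179245) = 27.0044
P₀ = 1/(15.5696 + 27.0044) = 0.02349
Lq = P₀·a^4·ρ / (4!(1-ρ)²) = 0.0234885 × 116.1699 × 0.820755 / (24 × 0.0321289) = 2.9044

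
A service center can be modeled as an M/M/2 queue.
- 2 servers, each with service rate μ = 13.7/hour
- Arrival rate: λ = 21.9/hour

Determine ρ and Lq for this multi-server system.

Traffic intensity: ρ = λ/(cμ) = 21.9/(2×13.7) = 0.7993
Since ρ = 0.7993 < 1, system is stable.
Offered load a = λ/μ = cρ = 21.9/13.7 = 1.5985
P₀ = [ Σₙ₌₀^1 aⁿ/n! + a^2/(2!(1-ρ)) ]⁻¹
Σ = a^0/0! + a^1/1! = 1.0000 + 1.5985 = 2.5985
a^2/(2!(1-ρ)) = 2.55533/(2 × 0.200730) = 6.3651
P₀ = 1/(2.5985 + 6.3651) = 0.1116
Lq = P₀·a^2·ρ / (2!(1-ρ)²) = 0.111562 × 2.55533 × 0.799270 / (2 × 0.0402925) = 2.8275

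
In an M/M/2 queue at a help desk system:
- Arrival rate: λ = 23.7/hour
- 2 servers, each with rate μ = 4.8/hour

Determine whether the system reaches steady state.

Stability requires ρ = λ/(cμ) < 1
ρ = 23.7/(2 × 4.8) = 23.7/9.60 = 2.4688
Since 2.4688 ≥ 1, the system is UNSTABLE.
Need c > λ/μ = 23.7/4.8 = 4.94.
Minimum servers needed: c = 5.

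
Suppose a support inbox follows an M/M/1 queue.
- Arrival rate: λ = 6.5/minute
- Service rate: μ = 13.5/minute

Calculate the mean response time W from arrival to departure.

First, compute utilization: ρ = λ/μ = 6.5/13.5 = 0.4815
For M/M/1: W = 1/(μ-λ)
W = 1/(13.5-6.5) = 1/7.00
W = 0.1429 minutes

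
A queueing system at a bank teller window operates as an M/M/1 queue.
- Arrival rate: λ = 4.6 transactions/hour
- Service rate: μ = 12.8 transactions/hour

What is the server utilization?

Server utilization: ρ = λ/μ
ρ = 4.6/12.8 = 0.3594
The server is busy 35.94% of the time.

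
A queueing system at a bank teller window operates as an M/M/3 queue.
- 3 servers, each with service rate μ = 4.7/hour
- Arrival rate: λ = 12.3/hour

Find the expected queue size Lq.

Traffic intensity: ρ = λ/(cμ) = 12.3/(3×4.7) = 0.8723
Since ρ = 0.8723 < 1, system is stable.
Offered load a = λ/μ = cρ = 12.3/4.7 = 2.6170
P₀ = [ Σₙ₌₀^2 aⁿ/n! + a^3/(3!(1-ρ)) ]⁻¹
Σ = a^0/0! + a^1/1! + a^2/2! = 1.0000 + 2.6170 + 3.4244 = 7.0414
a^3/(3!(1-ρ)) = 17.92346/(6 × 0.1276596) = 23.4001
P₀ = 1/(7.0414 + 23.4001) = 0.03285
Lq = P₀·a^3·ρ / (3!(1-ρ)²) = 0.032850 × 17.9235 × 0.87234 / (6 × 0.016297) = 5.2527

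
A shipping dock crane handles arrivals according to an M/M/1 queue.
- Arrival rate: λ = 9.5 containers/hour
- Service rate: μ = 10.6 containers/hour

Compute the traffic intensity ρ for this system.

Server utilization: ρ = λ/μ
ρ = 9.5/10.6 = 0.8962
The server is busy 89.62% of the time.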